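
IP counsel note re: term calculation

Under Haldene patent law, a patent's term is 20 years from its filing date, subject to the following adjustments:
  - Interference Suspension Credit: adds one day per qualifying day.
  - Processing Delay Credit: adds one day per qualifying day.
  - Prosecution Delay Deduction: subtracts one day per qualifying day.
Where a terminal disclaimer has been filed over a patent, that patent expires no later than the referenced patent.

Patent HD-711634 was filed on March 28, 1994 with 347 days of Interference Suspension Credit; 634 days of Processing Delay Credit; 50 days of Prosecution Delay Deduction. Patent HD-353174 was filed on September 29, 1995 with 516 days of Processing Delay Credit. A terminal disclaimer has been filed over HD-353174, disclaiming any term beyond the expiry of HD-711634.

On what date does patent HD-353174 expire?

Natural term of HD-353174:
  Base: filing + 20 years → 29 September 2015.
  Processing Delay Credit: +516 days → 26 February 2017.
Expiry of referenced patent HD-711634:
  Base: filing + 20 years → 28 March 2014.
  Interference Suspension Credit: +347 days → 10 March 2015.
  Processing Delay Credit: +634 days → 3 December 2016.
  Prosecution Delay Deduction: −50 days → 14 October 2016.
Terminal disclaimer: HD-353174 expires on the earlier of 26 February 2017 and 14 October 2016.

October 14, 2016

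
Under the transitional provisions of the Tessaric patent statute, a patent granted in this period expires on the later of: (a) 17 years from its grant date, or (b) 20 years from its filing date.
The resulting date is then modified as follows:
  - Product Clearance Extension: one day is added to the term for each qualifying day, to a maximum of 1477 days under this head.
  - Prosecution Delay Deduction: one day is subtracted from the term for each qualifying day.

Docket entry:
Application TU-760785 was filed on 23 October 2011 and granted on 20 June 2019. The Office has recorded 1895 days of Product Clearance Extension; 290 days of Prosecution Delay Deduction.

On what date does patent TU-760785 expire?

(a) grant + 17 years → 20 June 2036.
(b) filing + 20 years → 23 October 2031.
Later of the two: 20 June 2036.
Product Clearance Extension: 1895 days claimed exceeds the 1477-day cap, so +1477 days → 6 July 2040.
Prosecution Delay Deduction: −290 days → 20 September 2039.

September 20, 2039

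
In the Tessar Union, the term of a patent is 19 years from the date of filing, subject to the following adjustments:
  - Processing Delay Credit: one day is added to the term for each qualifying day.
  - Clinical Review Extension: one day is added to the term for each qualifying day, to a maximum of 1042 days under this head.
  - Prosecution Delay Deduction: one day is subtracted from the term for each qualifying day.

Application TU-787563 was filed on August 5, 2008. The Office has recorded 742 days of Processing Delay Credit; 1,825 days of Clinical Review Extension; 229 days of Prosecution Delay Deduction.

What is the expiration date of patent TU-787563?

Base term: filing date + 19 years → 5 August 2027.
Processing Delay Credit: +742 days → 16 August 2029.
Clinical Review Extension: 1825 days claimed exceeds the 1042-day cap, so +1042 days → 23 June 2032.
Prosecution Delay Deduction: −229 days → 7 November 2031.

2031-11-07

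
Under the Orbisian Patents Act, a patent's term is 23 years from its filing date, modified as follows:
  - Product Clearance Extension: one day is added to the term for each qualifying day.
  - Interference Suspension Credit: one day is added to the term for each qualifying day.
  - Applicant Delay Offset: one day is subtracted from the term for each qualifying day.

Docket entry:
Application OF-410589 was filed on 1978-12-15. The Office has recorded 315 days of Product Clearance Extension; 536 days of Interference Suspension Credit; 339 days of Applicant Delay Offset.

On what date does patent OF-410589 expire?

2003-05-11

Base term: filing date + 23 years → 15 December 2001.
Product Clearance Extension: +315 days → 26 October 2002.
Interference Suspension Credit: +536 days → 14 April 2004.
Applicant Delay Offset: −339 days → 11 May 2003.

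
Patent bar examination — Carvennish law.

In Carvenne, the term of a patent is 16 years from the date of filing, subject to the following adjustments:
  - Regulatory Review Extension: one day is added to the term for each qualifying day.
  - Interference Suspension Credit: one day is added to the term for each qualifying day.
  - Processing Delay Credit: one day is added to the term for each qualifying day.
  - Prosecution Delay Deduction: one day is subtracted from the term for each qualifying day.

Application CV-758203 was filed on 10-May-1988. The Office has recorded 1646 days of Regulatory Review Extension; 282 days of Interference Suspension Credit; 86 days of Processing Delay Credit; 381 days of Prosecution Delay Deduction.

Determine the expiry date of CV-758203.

2008-10-29

Base term: filing date + 16 years → 10 May 2004.
Regulatory Review Extension: +1646 days → 11 November 2008.
Interference Suspension Credit: +282 days → 20 August 2009.
Processing Delay Credit: +86 days → 14 November 2009.
Prosecution Delay Deduction: −381 days → 29 October 2008.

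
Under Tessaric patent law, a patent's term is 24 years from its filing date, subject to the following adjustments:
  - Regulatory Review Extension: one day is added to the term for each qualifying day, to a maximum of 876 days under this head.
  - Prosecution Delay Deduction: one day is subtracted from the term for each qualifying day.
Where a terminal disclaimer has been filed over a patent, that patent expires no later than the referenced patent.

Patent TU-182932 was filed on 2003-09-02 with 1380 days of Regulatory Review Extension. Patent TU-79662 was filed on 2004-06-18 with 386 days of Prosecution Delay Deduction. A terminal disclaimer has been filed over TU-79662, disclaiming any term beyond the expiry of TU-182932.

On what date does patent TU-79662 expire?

2027-05-29

Natural term of TU-79662:
  Base: filing + 24 years → 18 June 2028.
  Prosecution Delay Deduction: −386 days → 29 May 2027.
Expiry of referenced patent TU-182932:
  Base: filing + 24 years → 2 September 2027.
  Regulatory Review Extension: 1380 days claimed exceeds the 876-day cap, so +876 days → 25 January 2030.
Terminal disclaimer: TU-79662 expires on the earlier of 29 May 2027 and 25 January 2030.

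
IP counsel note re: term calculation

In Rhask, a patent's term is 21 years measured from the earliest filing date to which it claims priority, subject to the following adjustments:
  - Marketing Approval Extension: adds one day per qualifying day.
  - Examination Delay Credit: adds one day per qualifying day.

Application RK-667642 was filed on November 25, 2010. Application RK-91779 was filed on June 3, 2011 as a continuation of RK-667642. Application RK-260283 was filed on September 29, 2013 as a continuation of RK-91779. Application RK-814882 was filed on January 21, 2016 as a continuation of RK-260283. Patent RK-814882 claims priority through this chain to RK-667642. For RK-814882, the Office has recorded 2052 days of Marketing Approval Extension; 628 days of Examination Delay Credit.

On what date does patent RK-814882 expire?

March 28, 2039

Earliest priority filing: 25 November 2010.
Base term: 25 November 2010 + 21 years → 25 November 2031.
Marketing Approval Extension: +2052 days → 8 July 2037.
Examination Delay Credit: +628 days → 28 March 2039.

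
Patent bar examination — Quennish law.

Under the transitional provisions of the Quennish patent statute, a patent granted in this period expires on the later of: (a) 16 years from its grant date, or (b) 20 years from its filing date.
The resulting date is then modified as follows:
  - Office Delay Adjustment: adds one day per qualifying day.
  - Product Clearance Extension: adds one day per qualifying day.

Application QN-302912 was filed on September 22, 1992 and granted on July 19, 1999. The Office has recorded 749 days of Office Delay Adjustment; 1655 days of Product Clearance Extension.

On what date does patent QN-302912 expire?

(a) grant + 16 years → 19 July 2015.
(b) filing + 20 years → 22 September 2012.
Later of the two: 19 July 2015.
Office Delay Adjustment: +749 days → 6 August 2017.
Product Clearance Extension: +1655 days → 16 February 2022.

February 16, 2022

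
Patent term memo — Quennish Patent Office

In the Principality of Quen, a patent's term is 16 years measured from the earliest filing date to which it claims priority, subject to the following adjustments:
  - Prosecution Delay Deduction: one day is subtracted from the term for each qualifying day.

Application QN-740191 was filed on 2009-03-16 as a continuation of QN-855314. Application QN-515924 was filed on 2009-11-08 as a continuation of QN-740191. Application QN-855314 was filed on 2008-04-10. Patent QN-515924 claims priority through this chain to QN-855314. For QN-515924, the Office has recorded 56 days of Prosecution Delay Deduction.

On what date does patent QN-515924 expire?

Earliest priority filing: 10 April 2008.
Base term: 10 April 2008 + 16 years → 10 April 2024.
Prosecution Delay Deduction: −56 days → 14 February 2024.

2024-02-14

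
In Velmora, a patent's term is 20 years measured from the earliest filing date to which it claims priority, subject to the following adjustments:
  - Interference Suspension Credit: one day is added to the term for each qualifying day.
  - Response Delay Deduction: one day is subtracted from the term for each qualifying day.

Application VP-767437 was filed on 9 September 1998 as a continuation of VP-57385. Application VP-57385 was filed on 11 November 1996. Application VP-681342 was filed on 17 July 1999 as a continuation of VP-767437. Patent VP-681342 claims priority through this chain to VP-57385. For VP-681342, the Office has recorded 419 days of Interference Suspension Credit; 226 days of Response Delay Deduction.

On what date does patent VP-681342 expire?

2017-05-23

Earliest priority filing: 11 November 1996.
Base term: 11 November 1996 + 20 years → 11 November 2016.
Interference Suspension Credit: +419 days → 4 January 2018.
Response Delay Deduction: −226 days → 23 May 2017.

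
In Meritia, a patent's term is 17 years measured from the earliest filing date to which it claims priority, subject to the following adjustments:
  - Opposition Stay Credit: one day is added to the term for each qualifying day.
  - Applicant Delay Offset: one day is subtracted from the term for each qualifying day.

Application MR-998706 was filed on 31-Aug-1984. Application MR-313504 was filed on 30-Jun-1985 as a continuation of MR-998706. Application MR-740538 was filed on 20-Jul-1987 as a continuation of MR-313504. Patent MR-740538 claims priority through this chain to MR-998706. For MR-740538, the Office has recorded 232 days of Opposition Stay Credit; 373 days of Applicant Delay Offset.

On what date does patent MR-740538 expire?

Earliest priority filing: 31 August 1984.
Base term: 31 August 1984 + 17 years → 31 August 2001.
Opposition Stay Credit: +232 days → 20 April 2002.
Applicant Delay Offset: −373 days → 12 April 2001.

2001-04-12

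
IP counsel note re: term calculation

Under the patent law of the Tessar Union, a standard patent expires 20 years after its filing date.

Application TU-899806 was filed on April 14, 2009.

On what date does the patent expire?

Filing date + 20 years → 14 April 2029.

April 14, 2029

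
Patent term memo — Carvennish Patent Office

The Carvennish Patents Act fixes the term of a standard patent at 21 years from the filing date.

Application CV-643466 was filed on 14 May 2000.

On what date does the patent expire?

Filing date + 21 years → 14 May 2021.

2021-05-14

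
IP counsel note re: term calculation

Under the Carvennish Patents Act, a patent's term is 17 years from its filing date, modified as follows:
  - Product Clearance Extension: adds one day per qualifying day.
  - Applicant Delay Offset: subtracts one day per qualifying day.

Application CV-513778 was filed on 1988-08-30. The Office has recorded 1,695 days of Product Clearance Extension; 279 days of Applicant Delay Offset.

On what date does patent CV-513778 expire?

Base term: filing date + 17 years → 30 August 2005.
Product Clearance Extension: +1695 days → 21 April 2010.
Applicant Delay Offset: −279 days → 16 July 2009.

July 16, 2009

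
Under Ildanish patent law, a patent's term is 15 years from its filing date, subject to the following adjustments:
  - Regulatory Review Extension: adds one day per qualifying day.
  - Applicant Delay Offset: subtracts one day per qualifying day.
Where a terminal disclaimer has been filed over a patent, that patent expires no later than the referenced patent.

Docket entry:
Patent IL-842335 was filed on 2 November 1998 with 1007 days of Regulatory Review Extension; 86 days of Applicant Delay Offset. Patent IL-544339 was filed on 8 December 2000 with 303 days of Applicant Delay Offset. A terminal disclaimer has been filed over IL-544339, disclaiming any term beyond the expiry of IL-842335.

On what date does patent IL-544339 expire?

February 8, 2015

Natural term of IL-544339:
  Base: filing + 15 years → 8 December 2015.
  Applicant Delay Offset: −303 days → 8 February 2015.
Expiry of referenced patent IL-842335:
  Base: filing + 15 years → 2 November 2013.
  Regulatory Review Extension: +1007 days → 5 August 2016.
  Applicant Delay Offset: −86 days → 11 May 2016.
Terminal disclaimer: IL-544339 expires on the earlier of 8 February 2015 and 11 May 2016.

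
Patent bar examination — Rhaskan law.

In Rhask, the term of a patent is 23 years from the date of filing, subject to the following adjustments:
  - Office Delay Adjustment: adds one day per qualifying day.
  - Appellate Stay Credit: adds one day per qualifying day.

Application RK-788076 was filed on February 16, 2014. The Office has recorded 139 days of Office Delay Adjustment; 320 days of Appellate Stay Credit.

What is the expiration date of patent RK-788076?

Base term: filing date + 23 years → 16 February 2037.
Office Delay Adjustment: +139 days → 5 July 2037.
Appellate Stay Credit: +320 days → 21 May 2038.

2038-05-21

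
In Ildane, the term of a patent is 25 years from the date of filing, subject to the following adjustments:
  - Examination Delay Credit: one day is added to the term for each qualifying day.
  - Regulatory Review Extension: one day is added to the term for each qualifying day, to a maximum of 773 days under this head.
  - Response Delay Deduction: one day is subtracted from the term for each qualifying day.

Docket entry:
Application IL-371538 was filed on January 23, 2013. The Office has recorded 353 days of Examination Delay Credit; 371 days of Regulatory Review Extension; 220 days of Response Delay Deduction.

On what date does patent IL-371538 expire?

June 11, 2039

Base term: filing date + 25 years → 23 January 2038.
Examination Delay Credit: +353 days → 11 January 2039.
Regulatory Review Extension: 371 days (within the 773-day cap) → +371 days → 17 January 2040.
Response Delay Deduction: −220 days → 11 June 2039.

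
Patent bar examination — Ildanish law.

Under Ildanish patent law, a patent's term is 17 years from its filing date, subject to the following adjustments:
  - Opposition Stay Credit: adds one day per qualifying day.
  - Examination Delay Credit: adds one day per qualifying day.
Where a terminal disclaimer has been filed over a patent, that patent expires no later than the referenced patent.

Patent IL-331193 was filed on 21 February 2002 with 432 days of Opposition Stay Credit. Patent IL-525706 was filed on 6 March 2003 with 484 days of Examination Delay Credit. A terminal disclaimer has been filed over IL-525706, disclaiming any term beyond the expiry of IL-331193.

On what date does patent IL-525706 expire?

Natural term of IL-525706:
  Base: filing + 17 years → 6 March 2020.
  Examination Delay Credit: +484 days → 3 July 2021.
Expiry of referenced patent IL-331193:
  Base: filing + 17 years → 21 February 2019.
  Opposition Stay Credit: +432 days → 28 April 2020.
Terminal disclaimer: IL-525706 expires on the earlier of 3 July 2021 and 28 April 2020.

April 28, 2020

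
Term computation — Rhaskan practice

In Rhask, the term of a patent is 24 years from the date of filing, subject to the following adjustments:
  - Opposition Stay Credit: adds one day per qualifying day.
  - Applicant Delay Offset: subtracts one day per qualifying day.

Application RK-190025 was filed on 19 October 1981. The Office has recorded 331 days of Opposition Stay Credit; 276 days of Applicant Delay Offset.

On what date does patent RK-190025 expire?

Base term: filing date + 24 years → 19 October 2005.
Opposition Stay Credit: +331 days → 15 September 2006.
Applicant Delay Offset: −276 days → 13 December 2005.

December 13, 2005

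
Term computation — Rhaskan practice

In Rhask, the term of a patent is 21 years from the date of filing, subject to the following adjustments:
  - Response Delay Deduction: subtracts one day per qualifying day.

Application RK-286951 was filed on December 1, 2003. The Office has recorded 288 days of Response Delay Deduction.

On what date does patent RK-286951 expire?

2024-02-17

Base term: filing date + 21 years → 1 December 2024.
Response Delay Deduction: −288 days → 17 February 2024.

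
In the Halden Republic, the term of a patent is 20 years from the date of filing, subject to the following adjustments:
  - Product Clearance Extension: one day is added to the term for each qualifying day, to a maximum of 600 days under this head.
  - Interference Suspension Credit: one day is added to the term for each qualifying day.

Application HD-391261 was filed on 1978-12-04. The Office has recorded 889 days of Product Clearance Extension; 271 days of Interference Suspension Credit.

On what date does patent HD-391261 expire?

Base term: filing date + 20 years → 4 December 1998.
Product Clearance Extension: 889 days claimed exceeds the 600-day cap, so +600 days → 26 July 2000.
Interference Suspension Credit: +271 days → 23 April 2001.

April 23, 2001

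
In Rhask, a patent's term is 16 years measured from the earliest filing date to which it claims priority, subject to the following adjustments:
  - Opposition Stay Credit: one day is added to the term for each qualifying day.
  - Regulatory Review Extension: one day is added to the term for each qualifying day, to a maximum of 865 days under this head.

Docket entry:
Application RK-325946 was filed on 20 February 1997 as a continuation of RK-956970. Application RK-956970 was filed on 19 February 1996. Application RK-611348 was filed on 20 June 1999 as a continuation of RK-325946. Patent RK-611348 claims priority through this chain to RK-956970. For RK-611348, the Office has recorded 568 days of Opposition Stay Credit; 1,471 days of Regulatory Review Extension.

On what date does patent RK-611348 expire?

Earliest priority filing: 19 February 1996.
Base term: 19 February 1996 + 16 years → 19 February 2012.
Opposition Stay Credit: +568 days → 9 September 2013.
Regulatory Review Extension: 1471 days claimed exceeds the 865-day cap, so +865 days → 22 January 2016.

2016-01-22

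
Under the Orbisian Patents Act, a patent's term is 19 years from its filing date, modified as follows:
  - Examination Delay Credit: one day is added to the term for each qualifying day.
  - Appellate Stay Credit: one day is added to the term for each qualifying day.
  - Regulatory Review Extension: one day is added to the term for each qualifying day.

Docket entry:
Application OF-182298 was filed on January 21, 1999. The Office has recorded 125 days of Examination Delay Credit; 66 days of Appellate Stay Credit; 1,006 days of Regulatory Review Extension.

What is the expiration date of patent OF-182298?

May 2, 2021

Base term: filing date + 19 years → 21 January 2018.
Examination Delay Credit: +125 days → 26 May 2018.
Appellate Stay Credit: +66 days → 31 July 2018.
Regulatory Review Extension: +1006 days → 2 May 2021.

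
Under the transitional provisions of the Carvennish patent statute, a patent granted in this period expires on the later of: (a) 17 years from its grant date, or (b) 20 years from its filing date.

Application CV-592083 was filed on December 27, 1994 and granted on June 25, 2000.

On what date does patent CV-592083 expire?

June 25, 2017

(a) grant + 17 years → 25 June 2017.
(b) filing + 20 years → 27 December 2014.
Later of the two: 25 June 2017.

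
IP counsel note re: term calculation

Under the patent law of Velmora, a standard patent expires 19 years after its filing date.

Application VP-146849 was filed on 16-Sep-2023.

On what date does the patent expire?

2042-09-16

Filing date + 19 years → 16 September 2042.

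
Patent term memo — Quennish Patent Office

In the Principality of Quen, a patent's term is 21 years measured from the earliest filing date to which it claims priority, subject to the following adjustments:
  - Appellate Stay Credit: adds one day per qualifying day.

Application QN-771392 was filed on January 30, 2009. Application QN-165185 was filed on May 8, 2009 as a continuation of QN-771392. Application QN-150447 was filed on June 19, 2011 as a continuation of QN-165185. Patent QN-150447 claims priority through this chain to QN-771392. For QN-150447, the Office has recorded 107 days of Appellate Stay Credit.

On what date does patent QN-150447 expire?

May 17, 2030

Earliest priority filing: 30 January 2009.
Base term: 30 January 2009 + 21 years → 30 January 2030.
Appellate Stay Credit: +107 days → 17 May 2030.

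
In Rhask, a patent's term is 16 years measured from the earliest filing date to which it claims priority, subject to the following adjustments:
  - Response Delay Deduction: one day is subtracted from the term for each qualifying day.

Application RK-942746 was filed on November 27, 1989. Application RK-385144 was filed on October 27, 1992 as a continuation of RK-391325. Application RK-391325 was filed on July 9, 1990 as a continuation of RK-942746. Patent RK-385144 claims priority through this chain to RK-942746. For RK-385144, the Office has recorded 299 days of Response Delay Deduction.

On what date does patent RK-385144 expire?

February 1, 2005

Earliest priority filing: 27 November 1989.
Base term: 27 November 1989 + 16 years → 27 November 2005.
Response Delay Deduction: −299 days → 1 February 2005.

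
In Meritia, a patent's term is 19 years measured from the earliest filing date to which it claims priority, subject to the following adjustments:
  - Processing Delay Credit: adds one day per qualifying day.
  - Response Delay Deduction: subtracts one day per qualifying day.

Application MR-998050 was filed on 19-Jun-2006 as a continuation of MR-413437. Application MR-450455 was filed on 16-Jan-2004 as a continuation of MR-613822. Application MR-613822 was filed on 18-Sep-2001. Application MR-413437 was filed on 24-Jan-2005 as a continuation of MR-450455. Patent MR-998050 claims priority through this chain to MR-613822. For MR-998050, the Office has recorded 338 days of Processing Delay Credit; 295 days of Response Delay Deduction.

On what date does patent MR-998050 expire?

October 31, 2020

Earliest priority filing: 18 September 2001.
Base term: 18 September 2001 + 19 years → 18 September 2020.
Processing Delay Credit: +338 days → 22 August 2021.
Response Delay Deduction: −295 days → 31 October 2020.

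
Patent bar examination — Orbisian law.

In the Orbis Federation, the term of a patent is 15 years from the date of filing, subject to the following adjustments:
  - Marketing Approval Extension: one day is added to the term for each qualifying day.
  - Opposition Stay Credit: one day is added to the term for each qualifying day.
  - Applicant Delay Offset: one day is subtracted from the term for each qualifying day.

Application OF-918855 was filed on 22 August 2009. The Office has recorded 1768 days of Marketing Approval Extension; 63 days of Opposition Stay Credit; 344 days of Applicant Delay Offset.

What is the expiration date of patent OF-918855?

2028-09-17

Base term: filing date + 15 years → 22 August 2024.
Marketing Approval Extension: +1768 days → 25 June 2029.
Opposition Stay Credit: +63 days → 27 August 2029.
Applicant Delay Offset: −344 days → 17 September 2028.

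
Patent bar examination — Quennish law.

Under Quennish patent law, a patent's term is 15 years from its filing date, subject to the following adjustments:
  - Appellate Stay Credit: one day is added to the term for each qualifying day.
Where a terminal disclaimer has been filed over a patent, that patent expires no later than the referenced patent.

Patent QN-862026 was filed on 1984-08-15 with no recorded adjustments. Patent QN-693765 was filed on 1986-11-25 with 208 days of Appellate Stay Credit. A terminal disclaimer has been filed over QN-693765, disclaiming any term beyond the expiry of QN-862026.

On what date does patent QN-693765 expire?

Natural term of QN-693765:
  Base: filing + 15 years → 25 November 2001.
  Appellate Stay Credit: +208 days → 21 June 2002.
Expiry of referenced patent QN-862026:
  Base: filing + 15 years → 15 August 1999.
Terminal disclaimer: QN-693765 expires on the earlier of 21 June 2002 and 15 August 1999.

August 15, 1999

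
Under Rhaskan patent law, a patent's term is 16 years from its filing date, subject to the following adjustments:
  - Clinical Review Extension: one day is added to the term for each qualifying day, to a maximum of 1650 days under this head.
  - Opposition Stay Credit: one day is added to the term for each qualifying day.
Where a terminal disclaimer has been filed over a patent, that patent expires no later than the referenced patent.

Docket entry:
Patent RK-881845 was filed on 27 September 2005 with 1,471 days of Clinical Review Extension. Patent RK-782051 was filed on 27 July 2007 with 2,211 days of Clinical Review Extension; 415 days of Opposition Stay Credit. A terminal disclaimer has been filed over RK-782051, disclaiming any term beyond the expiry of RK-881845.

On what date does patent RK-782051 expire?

Natural term of RK-782051:
  Base: filing + 16 years → 27 July 2023.
  Clinical Review Extension: 2211 days claimed exceeds the 1650-day cap, so +1650 days → 1 February 2028.
  Opposition Stay Credit: +415 days → 22 March 2029.
Expiry of referenced patent RK-881845:
  Base: filing + 16 years → 27 September 2021.
  Clinical Review Extension: 1471 days (within the 1650-day cap) → +1471 days → 7 October 2025.
Terminal disclaimer: RK-782051 expires on the earlier of 22 March 2029 and 7 October 2025.

2025-10-07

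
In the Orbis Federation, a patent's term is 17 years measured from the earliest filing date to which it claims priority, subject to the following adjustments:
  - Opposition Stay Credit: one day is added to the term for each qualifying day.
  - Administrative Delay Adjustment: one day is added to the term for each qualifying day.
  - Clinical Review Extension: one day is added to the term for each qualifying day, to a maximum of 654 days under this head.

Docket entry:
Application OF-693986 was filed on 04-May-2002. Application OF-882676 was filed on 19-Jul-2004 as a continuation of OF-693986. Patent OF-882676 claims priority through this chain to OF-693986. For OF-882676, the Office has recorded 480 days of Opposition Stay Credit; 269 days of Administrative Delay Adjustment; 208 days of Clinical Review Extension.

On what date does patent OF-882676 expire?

Earliest priority filing: 4 May 2002.
Base term: 4 May 2002 + 17 years → 4 May 2019.
Opposition Stay Credit: +480 days → 26 August 2020.
Administrative Delay Adjustment: +269 days → 22 May 2021.
Clinical Review Extension: 208 days (within the 654-day cap) → +208 days → 16 December 2021.

2021-12-16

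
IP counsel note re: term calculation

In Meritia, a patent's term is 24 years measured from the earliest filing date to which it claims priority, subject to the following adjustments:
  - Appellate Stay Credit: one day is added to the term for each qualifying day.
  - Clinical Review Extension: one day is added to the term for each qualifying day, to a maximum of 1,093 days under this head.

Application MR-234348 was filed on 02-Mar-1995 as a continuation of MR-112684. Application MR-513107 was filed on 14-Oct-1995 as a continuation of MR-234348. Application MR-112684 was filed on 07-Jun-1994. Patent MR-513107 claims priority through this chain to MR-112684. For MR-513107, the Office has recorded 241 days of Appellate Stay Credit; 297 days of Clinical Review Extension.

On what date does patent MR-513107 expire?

November 27, 2019

Earliest priority filing: 7 June 1994.
Base term: 7 June 1994 + 24 years → 7 June 2018.
Appellate Stay Credit: +241 days → 3 February 2019.
Clinical Review Extension: 297 days (within the 1093-day cap) → +297 days → 27 November 2019.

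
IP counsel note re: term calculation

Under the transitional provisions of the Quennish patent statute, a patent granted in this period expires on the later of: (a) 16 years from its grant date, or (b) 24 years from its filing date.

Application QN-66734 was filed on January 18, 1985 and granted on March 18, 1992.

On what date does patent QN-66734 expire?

(a) grant + 16 years → 18 March 2008.
(b) filing + 24 years → 18 January 2009.
Later of the two: 18 January 2009.

January 18, 2009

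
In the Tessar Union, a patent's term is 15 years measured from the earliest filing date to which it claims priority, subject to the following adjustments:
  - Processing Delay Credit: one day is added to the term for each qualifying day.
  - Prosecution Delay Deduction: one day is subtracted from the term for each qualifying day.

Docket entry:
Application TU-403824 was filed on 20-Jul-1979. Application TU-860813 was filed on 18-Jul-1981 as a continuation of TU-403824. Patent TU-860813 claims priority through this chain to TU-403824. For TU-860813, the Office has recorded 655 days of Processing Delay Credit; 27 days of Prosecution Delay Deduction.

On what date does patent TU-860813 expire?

1996-04-08

Earliest priority filing: 20 July 1979.
Base term: 20 July 1979 + 15 years → 20 July 1994.
Processing Delay Credit: +655 days → 5 May 1996.
Prosecution Delay Deduction: −27 days → 8 April 1996.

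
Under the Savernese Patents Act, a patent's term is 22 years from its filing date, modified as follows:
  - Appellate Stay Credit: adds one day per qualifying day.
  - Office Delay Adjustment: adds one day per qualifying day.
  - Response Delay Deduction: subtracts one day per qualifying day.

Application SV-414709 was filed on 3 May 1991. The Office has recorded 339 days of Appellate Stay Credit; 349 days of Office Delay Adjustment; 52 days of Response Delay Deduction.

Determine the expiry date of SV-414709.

2015-01-29

Base term: filing date + 22 years → 3 May 2013.
Appellate Stay Credit: +339 days → 7 April 2014.
Office Delay Adjustment: +349 days → 22 March 2015.
Response Delay Deduction: −52 days → 29 January 2015.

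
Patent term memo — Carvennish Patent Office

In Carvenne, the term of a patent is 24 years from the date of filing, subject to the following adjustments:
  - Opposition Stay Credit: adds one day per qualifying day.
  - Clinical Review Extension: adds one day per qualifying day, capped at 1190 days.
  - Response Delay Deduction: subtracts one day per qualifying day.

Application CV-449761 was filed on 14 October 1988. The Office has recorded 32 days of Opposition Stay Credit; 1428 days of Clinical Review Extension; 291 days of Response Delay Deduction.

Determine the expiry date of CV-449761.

Base term: filing date + 24 years → 14 October 2012.
Opposition Stay Credit: +32 days → 15 November 2012.
Clinical Review Extension: 1428 days claimed exceeds the 1190-day cap, so +1190 days → 18 February 2016.
Response Delay Deduction: −291 days → 3 May 2015.

May 3, 2015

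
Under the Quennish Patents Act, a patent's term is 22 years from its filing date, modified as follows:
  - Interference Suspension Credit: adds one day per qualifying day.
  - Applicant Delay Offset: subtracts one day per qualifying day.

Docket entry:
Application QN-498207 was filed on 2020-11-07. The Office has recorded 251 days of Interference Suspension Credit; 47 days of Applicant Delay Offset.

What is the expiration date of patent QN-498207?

Base term: filing date + 22 years → 7 November 2042.
Interference Suspension Credit: +251 days → 16 July 2043.
Applicant Delay Offset: −47 days → 30 May 2043.

May 30, 2043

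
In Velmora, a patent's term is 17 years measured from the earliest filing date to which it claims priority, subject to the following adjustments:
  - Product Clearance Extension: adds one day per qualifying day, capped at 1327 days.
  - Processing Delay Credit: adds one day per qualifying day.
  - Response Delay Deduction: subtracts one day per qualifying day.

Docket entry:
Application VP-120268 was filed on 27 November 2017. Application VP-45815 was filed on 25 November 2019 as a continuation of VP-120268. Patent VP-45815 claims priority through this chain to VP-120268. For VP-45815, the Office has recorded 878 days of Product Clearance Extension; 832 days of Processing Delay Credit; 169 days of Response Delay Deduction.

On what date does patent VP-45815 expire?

Earliest priority filing: 27 November 2017.
Base term: 27 November 2017 + 17 years → 27 November 2034.
Product Clearance Extension: 878 days (within the 1327-day cap) → +878 days → 23 April 2037.
Processing Delay Credit: +832 days → 3 August 2039.
Response Delay Deduction: −169 days → 15 February 2039.

2039-02-15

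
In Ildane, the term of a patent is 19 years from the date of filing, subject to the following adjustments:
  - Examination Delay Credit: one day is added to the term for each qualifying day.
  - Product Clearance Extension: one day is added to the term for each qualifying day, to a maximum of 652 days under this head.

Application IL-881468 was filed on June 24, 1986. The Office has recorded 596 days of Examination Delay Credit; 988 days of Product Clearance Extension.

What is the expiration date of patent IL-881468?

2008-11-23

Base term: filing date + 19 years → 24 June 2005.
Examination Delay Credit: +596 days → 10 February 2007.
Product Clearance Extension: 988 days claimed exceeds the 652-day cap, so +652 days → 23 November 2008.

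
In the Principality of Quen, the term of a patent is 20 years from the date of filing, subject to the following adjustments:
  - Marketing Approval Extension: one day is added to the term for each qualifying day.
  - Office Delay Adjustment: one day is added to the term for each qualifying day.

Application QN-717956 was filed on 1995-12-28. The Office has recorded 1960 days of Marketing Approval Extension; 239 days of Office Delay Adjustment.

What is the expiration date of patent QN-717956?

Base term: filing date + 20 years → 28 December 2015.
Marketing Approval Extension: +1960 days → 10 May 2021.
Office Delay Adjustment: +239 days → 4 January 2022.

2022-01-04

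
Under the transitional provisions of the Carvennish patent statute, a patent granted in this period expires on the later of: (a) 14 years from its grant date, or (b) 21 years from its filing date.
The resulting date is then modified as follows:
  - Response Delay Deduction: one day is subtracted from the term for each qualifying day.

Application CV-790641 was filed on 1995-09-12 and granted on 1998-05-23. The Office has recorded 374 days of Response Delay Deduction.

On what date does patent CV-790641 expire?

2015-09-04

(a) grant + 14 years → 23 May 2012.
(b) filing + 21 years → 12 September 2016.
Later of the two: 12 September 2016.
Response Delay Deduction: −374 days → 4 September 2015.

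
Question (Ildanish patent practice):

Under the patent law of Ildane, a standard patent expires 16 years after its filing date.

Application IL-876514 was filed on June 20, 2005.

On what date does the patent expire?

June 20, 2021

Filing date + 16 years → 20 June 2021.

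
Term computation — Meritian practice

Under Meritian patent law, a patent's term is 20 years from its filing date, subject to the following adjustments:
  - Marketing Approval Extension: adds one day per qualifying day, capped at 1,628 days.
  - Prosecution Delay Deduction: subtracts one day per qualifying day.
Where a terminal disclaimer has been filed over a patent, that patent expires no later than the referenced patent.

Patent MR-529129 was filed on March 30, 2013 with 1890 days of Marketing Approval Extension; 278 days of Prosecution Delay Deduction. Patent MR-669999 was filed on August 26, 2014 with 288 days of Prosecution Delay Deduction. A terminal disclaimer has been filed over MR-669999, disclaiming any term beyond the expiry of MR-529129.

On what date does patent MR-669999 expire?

Natural term of MR-669999:
  Base: filing + 20 years → 26 August 2034.
  Prosecution Delay Deduction: −288 days → 11 November 2033.
Expiry of referenced patent MR-529129:
  Base: filing + 20 years → 30 March 2033.
  Marketing Approval Extension: 1890 days claimed exceeds the 1628-day cap, so +1628 days → 13 September 2037.
  Prosecution Delay Deduction: −278 days → 9 December 2036.
Terminal disclaimer: MR-669999 expires on the earlier of 11 November 2033 and 9 December 2036.

2033-11-11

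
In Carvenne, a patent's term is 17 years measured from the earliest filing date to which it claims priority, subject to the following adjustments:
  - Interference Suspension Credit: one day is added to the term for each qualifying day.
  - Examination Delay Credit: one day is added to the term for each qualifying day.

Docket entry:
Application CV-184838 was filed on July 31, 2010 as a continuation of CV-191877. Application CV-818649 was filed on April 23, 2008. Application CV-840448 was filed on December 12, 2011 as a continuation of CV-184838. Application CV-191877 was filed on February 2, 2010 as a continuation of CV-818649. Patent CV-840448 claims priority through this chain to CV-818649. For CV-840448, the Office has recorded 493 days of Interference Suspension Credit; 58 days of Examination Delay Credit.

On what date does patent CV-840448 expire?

2026-10-26

Earliest priority filing: 23 April 2008.
Base term: 23 April 2008 + 17 years → 23 April 2025.
Interference Suspension Credit: +493 days → 29 August 2026.
Examination Delay Credit: +58 days → 26 October 2026.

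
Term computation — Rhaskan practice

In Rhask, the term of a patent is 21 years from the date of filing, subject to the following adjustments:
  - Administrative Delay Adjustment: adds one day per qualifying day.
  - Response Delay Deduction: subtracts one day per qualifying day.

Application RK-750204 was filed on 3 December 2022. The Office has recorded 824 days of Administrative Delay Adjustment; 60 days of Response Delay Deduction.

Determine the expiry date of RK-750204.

January 5, 2046

Base term: filing date + 21 years → 3 December 2043.
Administrative Delay Adjustment: +824 days → 6 March 2046.
Response Delay Deduction: −60 days → 5 January 2046.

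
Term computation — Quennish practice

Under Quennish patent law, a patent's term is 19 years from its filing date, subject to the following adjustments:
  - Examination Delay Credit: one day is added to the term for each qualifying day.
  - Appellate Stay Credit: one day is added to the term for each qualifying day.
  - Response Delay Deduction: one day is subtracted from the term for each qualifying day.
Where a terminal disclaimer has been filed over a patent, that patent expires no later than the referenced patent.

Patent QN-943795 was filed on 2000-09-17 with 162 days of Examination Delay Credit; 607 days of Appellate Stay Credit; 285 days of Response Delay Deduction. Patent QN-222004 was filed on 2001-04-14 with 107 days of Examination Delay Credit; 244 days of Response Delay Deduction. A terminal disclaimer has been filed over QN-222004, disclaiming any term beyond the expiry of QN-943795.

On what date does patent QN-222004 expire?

Natural term of QN-222004:
  Base: filing + 19 years → 14 April 2020.
  Examination Delay Credit: +107 days → 30 July 2020.
  Response Delay Deduction: −244 days → 29 November 2019.
Expiry of referenced patent QN-943795:
  Base: filing + 19 years → 17 September 2019.
  Examination Delay Credit: +162 days → 26 February 2020.
  Appellate Stay Credit: +607 days → 25 October 2021.
  Response Delay Deduction: −285 days → 13 January 2021.
Terminal disclaimer: QN-222004 expires on the earlier of 29 November 2019 and 13 January 2021.

November 29, 2019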